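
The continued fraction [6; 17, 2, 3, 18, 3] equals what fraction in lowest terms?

Fold from the inside: start with 3/1.
  18 + 1/3 = 55/3
  3 + 3/55 = 168/55
  2 + 55/168 = 391/168
  17 + 168/391 = 6815/391
  6 + 391/6815 = 41281/6815

41281/6815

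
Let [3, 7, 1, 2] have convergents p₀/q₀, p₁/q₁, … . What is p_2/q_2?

25/8

Using pₖ = aₖpₖ₋₁ + pₖ₋₂, qₖ = aₖqₖ₋₁ + qₖ₋₂ (with p₋₁=1, p₋₂=0, q₋₁=0, q₋₂=1):
  k=0: a=3, p=3, q=1
  k=1: a=7, p=22, q=7
  k=2: a=1, p=25, q=8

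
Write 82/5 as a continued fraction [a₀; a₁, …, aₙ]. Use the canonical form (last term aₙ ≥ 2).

82 = 16*5 + 2
5 = 2*2 + 1
2 = 2*1 + 0  (stop)
So 82/5 = [16; 2, 2].

[16; 2, 2]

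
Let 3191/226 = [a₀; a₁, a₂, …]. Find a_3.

1

3191 = 14·226 + 27   →  a_0 = 14
226 = 8·27 + 10   →  a_1 = 8
27 = 2·10 + 7   →  a_2 = 2
10 = 1·7 + 3   →  a_3 = 1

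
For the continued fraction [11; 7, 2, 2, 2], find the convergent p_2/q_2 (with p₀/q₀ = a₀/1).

167/15

Using pₖ = aₖpₖ₋₁ + pₖ₋₂, qₖ = aₖqₖ₋₁ + qₖ₋₂ (with p₋₁=1, p₋₂=0, q₋₁=0, q₋₂=1):
  k=0: a=11, p=11, q=1
  k=1: a=7, p=78, q=7
  k=2: a=2, p=167, q=15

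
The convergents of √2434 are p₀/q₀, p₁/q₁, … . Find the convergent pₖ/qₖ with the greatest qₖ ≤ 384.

√2434 = [49; 2, 1, 48, 1, 2, 98, …] (period length 6).
Convergents:
  p_0/q_0 = 49/1
  p_1/q_1 = 99/2
  p_2/q_2 = 148/3
  p_3/q_3 = 7203/146
  p_4/q_4 = 7351/149
  p_5/q_5 = 21905/444
q_4 = 149 ≤ 384 < 444 = q_5, so the answer is 7351/149.

7351/149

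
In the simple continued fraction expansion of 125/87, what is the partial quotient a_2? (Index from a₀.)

3

125 = 1·87 + 38   →  a_0 = 1
87 = 2·38 + 11   →  a_1 = 2
38 = 3·11 + 5   →  a_2 = 3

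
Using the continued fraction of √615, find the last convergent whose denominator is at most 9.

√615 = [24; 1, 3, 1, 48, …] (period length 4).
Convergents:
  p_0/q_0 = 24/1
  p_1/q_1 = 25/1
  p_2/q_2 = 99/4
  p_3/q_3 = 124/5
  p_4/q_4 = 6051/244
q_3 = 5 ≤ 9 < 244 = q_4, so the answer is 124/5.

124/5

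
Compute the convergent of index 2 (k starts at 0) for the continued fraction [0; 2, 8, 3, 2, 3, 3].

Using pₖ = aₖpₖ₋₁ + pₖ₋₂, qₖ = aₖqₖ₋₁ + qₖ₋₂ (with p₋₁=1, p₋₂=0, q₋₁=0, q₋₂=1):
  k=0: a=0, p=0, q=1
  k=1: a=2, p=1, q=2
  k=2: a=8, p=8, q=17

8/17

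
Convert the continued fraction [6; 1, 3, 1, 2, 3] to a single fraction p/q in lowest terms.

319/47

Fold from the inside: start with 3/1.
  2 + 1/3 = 7/3
  1 + 3/7 = 10/7
  3 + 7/10 = 37/10
  1 + 10/37 = 47/37
  6 + 37/47 = 319/47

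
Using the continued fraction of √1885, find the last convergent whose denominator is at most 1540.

45023/1037

√1885 = [43; 2, 2, 2, 86, …] (period length 4).
Convergents:
  p_0/q_0 = 43/1
  p_1/q_1 = 87/2
  p_2/q_2 = 217/5
  p_3/q_3 = 521/12
  p_4/q_4 = 45023/1037
  p_5/q_5 = 90567/2086
q_4 = 1037 ≤ 1540 < 2086 = q_5, so the answer is 45023/1037.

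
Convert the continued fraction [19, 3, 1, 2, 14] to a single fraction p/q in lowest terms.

3045/158

Using pₖ = aₖpₖ₋₁ + pₖ₋₂ and qₖ = aₖqₖ₋₁ + qₖ₋₂:
  k=0: a=19, p=19, q=1
  k=1: a=3, p=58, q=3
  k=2: a=1, p=77, q=4
  k=3: a=2, p=212, q=11
  k=4: a=14, p=3045, q=158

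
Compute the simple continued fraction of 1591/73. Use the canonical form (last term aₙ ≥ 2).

1591 = 21*73 + 58
73 = 1*58 + 15
58 = 3*15 + 13
15 = 1*13 + 2
13 = 6*2 + 1
2 = 2*1 + 0  (stop)
So 1591/73 = [21; 1, 3, 1, 6, 2].

[21; 1, 3, 1, 6, 2]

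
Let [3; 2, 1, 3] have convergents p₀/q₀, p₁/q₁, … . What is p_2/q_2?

10/3

Using pₖ = aₖpₖ₋₁ + pₖ₋₂, qₖ = aₖqₖ₋₁ + qₖ₋₂ (with p₋₁=1, p₋₂=0, q₋₁=0, q₋₂=1):
  k=0: a=3, p=3, q=1
  k=1: a=2, p=7, q=2
  k=2: a=1, p=10, q=3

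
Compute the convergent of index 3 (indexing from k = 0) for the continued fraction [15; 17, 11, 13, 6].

37059/2461

Using pₖ = aₖpₖ₋₁ + pₖ₋₂, qₖ = aₖqₖ₋₁ + qₖ₋₂ (with p₋₁=1, p₋₂=0, q₋₁=0, q₋₂=1):
  k=0: a=15, p=15, q=1
  k=1: a=17, p=256, q=17
  k=2: a=11, p=2831, q=188
  k=3: a=13, p=37059, q=2461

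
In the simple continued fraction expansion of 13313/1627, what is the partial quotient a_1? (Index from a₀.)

13313 = 8·1627 + 297   →  a_0 = 8
1627 = 5·297 + 142   →  a_1 = 5

5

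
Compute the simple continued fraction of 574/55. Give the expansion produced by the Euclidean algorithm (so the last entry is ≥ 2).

[10; 2, 3, 2, 3]

574 = 10×55 + 24
55 = 2×24 + 7
24 = 3×7 + 3
7 = 2×3 + 1
3 = 3×1 + 0  (stop)
So 574/55 = [10; 2, 3, 2, 3].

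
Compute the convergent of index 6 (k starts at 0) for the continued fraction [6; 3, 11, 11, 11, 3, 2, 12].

189841/30021

Using pₖ = aₖpₖ₋₁ + pₖ₋₂, qₖ = aₖqₖ₋₁ + qₖ₋₂ (with p₋₁=1, p₋₂=0, q₋₁=0, q₋₂=1):
  k=0: a=6, p=6, q=1
  k=1: a=3, p=19, q=3
  k=2: a=11, p=215, q=34
  k=3: a=11, p=2384, q=377
  k=4: a=11, p=26439, q=4181
  k=5: a=3, p=81701, q=12920
  k=6: a=2, p=189841, q=30021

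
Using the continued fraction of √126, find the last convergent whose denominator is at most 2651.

9979/889

√126 = [11; 4, 2, 4, 22, …] (period length 4).
Convergents:
  p_0/q_0 = 11/1
  p_1/q_1 = 45/4
  p_2/q_2 = 101/9
  p_3/q_3 = 449/40
  p_4/q_4 = 9979/889
  p_5/q_5 = 40365/3596
q_4 = 889 ≤ 2651 < 3596 = q_5, so the answer is 9979/889.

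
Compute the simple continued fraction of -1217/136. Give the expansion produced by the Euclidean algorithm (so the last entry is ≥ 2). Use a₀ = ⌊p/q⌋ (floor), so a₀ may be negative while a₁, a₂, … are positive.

[-9; 19, 2, 3]

-1217 = -9×136 + 7
136 = 19×7 + 3
7 = 2×3 + 1
3 = 3×1 + 0  (stop)
So -1217/136 = [-9; 19, 2, 3].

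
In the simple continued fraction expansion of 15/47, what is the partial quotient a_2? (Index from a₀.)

15 = 0·47 + 15   →  a_0 = 0
47 = 3·15 + 2   →  a_1 = 3
15 = 7·2 + 1   →  a_2 = 7

7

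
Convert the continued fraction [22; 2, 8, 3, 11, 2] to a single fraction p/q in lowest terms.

Using pₖ = aₖpₖ₋₁ + pₖ₋₂ and qₖ = aₖqₖ₋₁ + qₖ₋₂:
  k=0: a=22, p=22, q=1
  k=1: a=2, p=45, q=2
  k=2: a=8, p=382, q=17
  k=3: a=3, p=1191, q=53
  k=4: a=11, p=13483, q=600
  k=5: a=2, p=28157, q=1253

28157/1253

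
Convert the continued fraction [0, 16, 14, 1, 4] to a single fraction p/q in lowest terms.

Fold from the inside: start with 4/1.
  1 + 1/4 = 5/4
  14 + 4/5 = 74/5
  16 + 5/74 = 1189/74
  0 + 74/1189 = 74/1189

74/1189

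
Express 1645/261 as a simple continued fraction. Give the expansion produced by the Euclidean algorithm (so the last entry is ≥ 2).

1645 = 6*261 + 79
261 = 3*79 + 24
79 = 3*24 + 7
24 = 3*7 + 3
7 = 2*3 + 1
3 = 3*1 + 0  (stop)
So 1645/261 = [6; 3, 3, 3, 2, 3].

[6; 3, 3, 3, 2, 3]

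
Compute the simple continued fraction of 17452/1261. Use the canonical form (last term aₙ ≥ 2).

17452 = 13·1261 + 1059
1261 = 1·1059 + 202
1059 = 5·202 + 49
202 = 4·49 + 6
49 = 8·6 + 1
6 = 6·1 + 0  (stop)
So 17452/1261 = [13; 1, 5, 4, 8, 6].

[13; 1, 5, 4, 8, 6]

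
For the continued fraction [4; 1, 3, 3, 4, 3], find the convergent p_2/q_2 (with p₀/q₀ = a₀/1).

19/4

Using pₖ = aₖpₖ₋₁ + pₖ₋₂, qₖ = aₖqₖ₋₁ + qₖ₋₂ (with p₋₁=1, p₋₂=0, q₋₁=0, q₋₂=1):
  k=0: a=4, p=4, q=1
  k=1: a=1, p=5, q=1
  k=2: a=3, p=19, q=4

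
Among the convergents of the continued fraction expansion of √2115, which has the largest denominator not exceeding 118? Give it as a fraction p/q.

4231/92

√2115 = [45; 1, 90, …] (period length 2).
Convergents:
  p_0/q_0 = 45/1
  p_1/q_1 = 46/1
  p_2/q_2 = 4185/91
  p_3/q_3 = 4231/92
  p_4/q_4 = 384975/8371
q_3 = 92 ≤ 118 < 8371 = q_4, so the answer is 4231/92.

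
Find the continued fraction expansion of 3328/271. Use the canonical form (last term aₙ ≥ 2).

3328 = 12·271 + 76
271 = 3·76 + 43
76 = 1·43 + 33
43 = 1·33 + 10
33 = 3·10 + 3
10 = 3·3 + 1
3 = 3·1 + 0  (stop)
So 3328/271 = [12; 3, 1, 1, 3, 3, 3].

[12; 3, 1, 1, 3, 3, 3]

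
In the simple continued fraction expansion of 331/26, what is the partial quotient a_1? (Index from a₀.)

1

331 = 12·26 + 19   →  a_0 = 12
26 = 1·19 + 7   →  a_1 = 1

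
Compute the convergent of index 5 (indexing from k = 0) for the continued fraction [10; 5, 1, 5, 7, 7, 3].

18227/1792

Using pₖ = aₖpₖ₋₁ + pₖ₋₂, qₖ = aₖqₖ₋₁ + qₖ₋₂ (with p₋₁=1, p₋₂=0, q₋₁=0, q₋₂=1):
  k=0: a=10, p=10, q=1
  k=1: a=5, p=51, q=5
  k=2: a=1, p=61, q=6
  k=3: a=5, p=356, q=35
  k=4: a=7, p=2553, q=251
  k=5: a=7, p=18227, q=1792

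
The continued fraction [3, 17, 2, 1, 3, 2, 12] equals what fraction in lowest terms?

Fold from the inside: start with 12/1.
  2 + 1/12 = 25/12
  3 + 12/25 = 87/25
  1 + 25/87 = 112/87
  2 + 87/112 = 311/112
  17 + 112/311 = 5399/311
  3 + 311/5399 = 16508/5399

16508/5399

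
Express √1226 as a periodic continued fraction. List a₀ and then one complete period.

a₀ = ⌊√1226⌋ = 35.

[35; 70]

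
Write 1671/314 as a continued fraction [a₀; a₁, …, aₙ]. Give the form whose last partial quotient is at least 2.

[5; 3, 9, 5, 2]

1671 = 5*314 + 101
314 = 3*101 + 11
101 = 9*11 + 2
11 = 5*2 + 1
2 = 2*1 + 0  (stop)
So 1671/314 = [5; 3, 9, 5, 2].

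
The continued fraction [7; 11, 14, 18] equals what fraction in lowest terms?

Fold from the inside: start with 18/1.
  14 + 1/18 = 253/18
  11 + 18/253 = 2801/253
  7 + 253/2801 = 19860/2801

19860/2801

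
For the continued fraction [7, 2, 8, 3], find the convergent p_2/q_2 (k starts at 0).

127/17

Using pₖ = aₖpₖ₋₁ + pₖ₋₂, qₖ = aₖqₖ₋₁ + qₖ₋₂ (with p₋₁=1, p₋₂=0, q₋₁=0, q₋₂=1):
  k=0: a=7, p=7, q=1
  k=1: a=2, p=15, q=2
  k=2: a=8, p=127, q=17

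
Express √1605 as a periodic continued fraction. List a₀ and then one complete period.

a₀ = ⌊√1605⌋ = 40.
With m₀=0, d₀=1 and mₖ₊₁ = dₖaₖ − mₖ, dₖ₊₁ = (n − mₖ₊₁²)/dₖ, aₖ₊₁ = ⌊(a₀+mₖ₊₁)/dₖ₊₁⌋:
  k=1: m=40, d=5, a=16
  k=2: m=40, d=1, a=80
d=1 and a=2a₀=80 at k=2, so the next step gives (m, d) = (40, 5) again — its k=1 value — and the period has length 2.

[40; 16, 80]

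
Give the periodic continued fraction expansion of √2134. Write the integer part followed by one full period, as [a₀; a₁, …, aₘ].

[46; 5, 8, 5, 92]

a₀ = ⌊√2134⌋ = 46.
With m₀=0, d₀=1 and mₖ₊₁ = dₖaₖ − mₖ, dₖ₊₁ = (n − mₖ₊₁²)/dₖ, aₖ₊₁ = ⌊(a₀+mₖ₊₁)/dₖ₊₁⌋:
  k=1: m=46, d=18, a=5
  k=2: m=44, d=11, a=8
  k=3: m=44, d=18, a=5
  k=4: m=46, d=1, a=92
d=1 and a=2a₀=92 at k=4, so the next step gives (m, d) = (46, 18) again — its k=1 value — and the period has length 4.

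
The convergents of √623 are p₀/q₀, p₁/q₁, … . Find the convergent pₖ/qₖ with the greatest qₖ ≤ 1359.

31175/1249

√623 = [24; 1, 23, 1, 48, …] (period length 4).
Convergents:
  p_0/q_0 = 24/1
  p_1/q_1 = 25/1
  p_2/q_2 = 599/24
  p_3/q_3 = 624/25
  p_4/q_4 = 30551/1224
  p_5/q_5 = 31175/1249
  p_6/q_6 = 747576/29951
q_5 = 1249 ≤ 1359 < 29951 = q_6, so the answer is 31175/1249.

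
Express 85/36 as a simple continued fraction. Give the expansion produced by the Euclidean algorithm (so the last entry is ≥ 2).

[2; 2, 1, 3, 3]

85 = 2×36 + 13
36 = 2×13 + 10
13 = 1×10 + 3
10 = 3×3 + 1
3 = 3×1 + 0  (stop)
So 85/36 = [2; 2, 1, 3, 3].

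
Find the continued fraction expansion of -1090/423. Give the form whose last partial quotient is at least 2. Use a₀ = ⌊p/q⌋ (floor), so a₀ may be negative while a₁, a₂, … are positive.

-1090 = -3*423 + 179
423 = 2*179 + 65
179 = 2*65 + 49
65 = 1*49 + 16
49 = 3*16 + 1
16 = 16*1 + 0  (stop)
So -1090/423 = [-3; 2, 2, 1, 3, 16].

[-3; 2, 2, 1, 3, 16]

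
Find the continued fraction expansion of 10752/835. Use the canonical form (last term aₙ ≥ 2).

10752 = 12·835 + 732
835 = 1·732 + 103
732 = 7·103 + 11
103 = 9·11 + 4
11 = 2·4 + 3
4 = 1·3 + 1
3 = 3·1 + 0  (stop)
So 10752/835 = [12; 1, 7, 9, 2, 1, 3].

[12; 1, 7, 9, 2, 1, 3]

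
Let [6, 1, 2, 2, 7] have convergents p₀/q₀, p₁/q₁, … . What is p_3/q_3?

47/7

Using pₖ = aₖpₖ₋₁ + pₖ₋₂, qₖ = aₖqₖ₋₁ + qₖ₋₂ (with p₋₁=1, p₋₂=0, q₋₁=0, q₋₂=1):
  k=0: a=6, p=6, q=1
  k=1: a=1, p=7, q=1
  k=2: a=2, p=20, q=3
  k=3: a=2, p=47, q=7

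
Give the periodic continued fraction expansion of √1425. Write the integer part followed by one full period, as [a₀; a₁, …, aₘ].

a₀ = ⌊√1425⌋ = 37.

[37; 1, 2, 1, 74]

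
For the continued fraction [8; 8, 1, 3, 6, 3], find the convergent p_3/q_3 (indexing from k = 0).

Using pₖ = aₖpₖ₋₁ + pₖ₋₂, qₖ = aₖqₖ₋₁ + qₖ₋₂ (with p₋₁=1, p₋₂=0, q₋₁=0, q₋₂=1):
  k=0: a=8, p=8, q=1
  k=1: a=8, p=65, q=8
  k=2: a=1, p=73, q=9
  k=3: a=3, p=284, q=35

284/35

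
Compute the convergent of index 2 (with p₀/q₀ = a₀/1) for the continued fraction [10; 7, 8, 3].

Using pₖ = aₖpₖ₋₁ + pₖ₋₂, qₖ = aₖqₖ₋₁ + qₖ₋₂ (with p₋₁=1, p₋₂=0, q₋₁=0, q₋₂=1):
  k=0: a=10, p=10, q=1
  k=1: a=7, p=71, q=7
  k=2: a=8, p=578, q=57

578/57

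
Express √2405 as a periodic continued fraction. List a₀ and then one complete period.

a₀ = ⌊√2405⌋ = 49.

[49; 24, 1, 1, 24, 98]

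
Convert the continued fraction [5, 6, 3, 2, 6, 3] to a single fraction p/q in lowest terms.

4607/893

Using pₖ = aₖpₖ₋₁ + pₖ₋₂ and qₖ = aₖqₖ₋₁ + qₖ₋₂:
  k=0: a=5, p=5, q=1
  k=1: a=6, p=31, q=6
  k=2: a=3, p=98, q=19
  k=3: a=2, p=227, q=44
  k=4: a=6, p=1460, q=283
  k=5: a=3, p=4607, q=893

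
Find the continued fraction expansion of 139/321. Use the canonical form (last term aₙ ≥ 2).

[0; 2, 3, 4, 3, 3]

139 = 0·321 + 139
321 = 2·139 + 43
139 = 3·43 + 10
43 = 4·10 + 3
10 = 3·3 + 1
3 = 3·1 + 0  (stop)
So 139/321 = [0; 2, 3, 4, 3, 3].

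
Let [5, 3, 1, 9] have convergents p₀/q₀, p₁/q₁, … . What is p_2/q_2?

21/4

Using pₖ = aₖpₖ₋₁ + pₖ₋₂, qₖ = aₖqₖ₋₁ + qₖ₋₂ (with p₋₁=1, p₋₂=0, q₋₁=0, q₋₂=1):
  k=0: a=5, p=5, q=1
  k=1: a=3, p=16, q=3
  k=2: a=1, p=21, q=4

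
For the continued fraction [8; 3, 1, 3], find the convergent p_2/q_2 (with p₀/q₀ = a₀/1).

Using pₖ = aₖpₖ₋₁ + pₖ₋₂, qₖ = aₖqₖ₋₁ + qₖ₋₂ (with p₋₁=1, p₋₂=0, q₋₁=0, q₋₂=1):
  k=0: a=8, p=8, q=1
  k=1: a=3, p=25, q=3
  k=2: a=1, p=33, q=4

33/4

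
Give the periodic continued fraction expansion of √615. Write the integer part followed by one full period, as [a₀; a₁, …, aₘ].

a₀ = ⌊√615⌋ = 24.

[24; 1, 3, 1, 48]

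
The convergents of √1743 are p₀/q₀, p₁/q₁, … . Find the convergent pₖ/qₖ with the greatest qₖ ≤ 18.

√1743 = [41; 1, 2, 1, 82, …] (period length 4).
Convergents:
  p_0/q_0 = 41/1
  p_1/q_1 = 42/1
  p_2/q_2 = 125/3
  p_3/q_3 = 167/4
  p_4/q_4 = 13819/331
q_3 = 4 ≤ 18 < 331 = q_4, so the answer is 167/4.

167/4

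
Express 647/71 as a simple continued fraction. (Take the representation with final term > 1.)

647 = 9*71 + 8
71 = 8*8 + 7
8 = 1*7 + 1
7 = 7*1 + 0  (stop)
So 647/71 = [9; 8, 1, 7].

[9; 8, 1, 7]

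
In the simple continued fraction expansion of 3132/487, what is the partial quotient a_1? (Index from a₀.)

3132 = 6·487 + 210   →  a_0 = 6
487 = 2·210 + 67   →  a_1 = 2

2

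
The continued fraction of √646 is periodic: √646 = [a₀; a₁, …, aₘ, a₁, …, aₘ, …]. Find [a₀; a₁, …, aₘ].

a₀ = ⌊√646⌋ = 25.
With m₀=0, d₀=1 and mₖ₊₁ = dₖaₖ − mₖ, dₖ₊₁ = (n − mₖ₊₁²)/dₖ, aₖ₊₁ = ⌊(a₀+mₖ₊₁)/dₖ₊₁⌋:
  k=1: m=25, d=21, a=2
  k=2: m=17, d=17, a=2
  k=3: m=17, d=21, a=2
  k=4: m=25, d=1, a=50
d=1 and a=2a₀=50 at k=4, so the next step gives (m, d) = (25, 21) again — its k=1 value — and the period has length 4.

[25; 2, 2, 2, 50]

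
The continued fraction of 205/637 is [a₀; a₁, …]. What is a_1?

3

205 = 0·637 + 205   →  a_0 = 0
637 = 3·205 + 22   →  a_1 = 3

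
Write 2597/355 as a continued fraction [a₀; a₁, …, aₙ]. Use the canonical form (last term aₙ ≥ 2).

[7; 3, 5, 1, 8, 2]

2597 = 7×355 + 112
355 = 3×112 + 19
112 = 5×19 + 17
19 = 1×17 + 2
17 = 8×2 + 1
2 = 2×1 + 0  (stop)
So 2597/355 = [7; 3, 5, 1, 8, 2].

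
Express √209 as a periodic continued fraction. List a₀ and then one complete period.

a₀ = ⌊√209⌋ = 14.
With m₀=0, d₀=1 and mₖ₊₁ = dₖaₖ − mₖ, dₖ₊₁ = (n − mₖ₊₁²)/dₖ, aₖ₊₁ = ⌊(a₀+mₖ₊₁)/dₖ₊₁⌋:
  k=1: m=14, d=13, a=2
  k=2: m=12, d=5, a=5
  k=3: m=13, d=8, a=3
  k=4: m=11, d=11, a=2
  k=5: m=11, d=8, a=3
  k=6: m=13, d=5, a=5
  k=7: m=12, d=13, a=2
  k=8: m=14, d=1, a=28
d=1 and a=2a₀=28 at k=8, so the next step gives (m, d) = (14, 13) again — its k=1 value — and the period has length 8.

[14; 2, 5, 3, 2, 3, 5, 2, 28]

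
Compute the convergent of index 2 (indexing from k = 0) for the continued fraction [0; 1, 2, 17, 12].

2/3

Using pₖ = aₖpₖ₋₁ + pₖ₋₂, qₖ = aₖqₖ₋₁ + qₖ₋₂ (with p₋₁=1, p₋₂=0, q₋₁=0, q₋₂=1):
  k=0: a=0, p=0, q=1
  k=1: a=1, p=1, q=1
  k=2: a=2, p=2, q=3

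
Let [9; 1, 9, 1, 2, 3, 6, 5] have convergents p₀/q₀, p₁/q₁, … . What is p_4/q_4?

Using pₖ = aₖpₖ₋₁ + pₖ₋₂, qₖ = aₖqₖ₋₁ + qₖ₋₂ (with p₋₁=1, p₋₂=0, q₋₁=0, q₋₂=1):
  k=0: a=9, p=9, q=1
  k=1: a=1, p=10, q=1
  k=2: a=9, p=99, q=10
  k=3: a=1, p=109, q=11
  k=4: a=2, p=317, q=32

317/32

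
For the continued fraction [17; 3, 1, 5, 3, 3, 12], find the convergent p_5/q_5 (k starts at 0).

4177/242

Using pₖ = aₖpₖ₋₁ + pₖ₋₂, qₖ = aₖqₖ₋₁ + qₖ₋₂ (with p₋₁=1, p₋₂=0, q₋₁=0, q₋₂=1):
  k=0: a=17, p=17, q=1
  k=1: a=3, p=52, q=3
  k=2: a=1, p=69, q=4
  k=3: a=5, p=397, q=23
  k=4: a=3, p=1260, q=73
  k=5: a=3, p=4177, q=242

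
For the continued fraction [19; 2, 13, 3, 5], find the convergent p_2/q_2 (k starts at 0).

Using pₖ = aₖpₖ₋₁ + pₖ₋₂, qₖ = aₖqₖ₋₁ + qₖ₋₂ (with p₋₁=1, p₋₂=0, q₋₁=0, q₋₂=1):
  k=0: a=19, p=19, q=1
  k=1: a=2, p=39, q=2
  k=2: a=13, p=526, q=27

526/27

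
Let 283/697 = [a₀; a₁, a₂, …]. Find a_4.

283 = 0·697 + 283   →  a_0 = 0
697 = 2·283 + 131   →  a_1 = 2
283 = 2·131 + 21   →  a_2 = 2
131 = 6·21 + 5   →  a_3 = 6
21 = 4·5 + 1   →  a_4 = 4

4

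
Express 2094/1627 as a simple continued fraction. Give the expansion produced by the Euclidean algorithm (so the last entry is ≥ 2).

[1; 3, 2, 15, 15]

2094 = 1*1627 + 467
1627 = 3*467 + 226
467 = 2*226 + 15
226 = 15*15 + 1
15 = 15*1 + 0  (stop)
So 2094/1627 = [1; 3, 2, 15, 15].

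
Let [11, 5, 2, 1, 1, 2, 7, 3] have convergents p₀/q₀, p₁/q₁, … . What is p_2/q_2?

Using pₖ = aₖpₖ₋₁ + pₖ₋₂, qₖ = aₖqₖ₋₁ + qₖ₋₂ (with p₋₁=1, p₋₂=0, q₋₁=0, q₋₂=1):
  k=0: a=11, p=11, q=1
  k=1: a=5, p=56, q=5
  k=2: a=2, p=123, q=11

123/11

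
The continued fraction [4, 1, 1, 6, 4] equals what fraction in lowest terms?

Using pₖ = aₖpₖ₋₁ + pₖ₋₂ and qₖ = aₖqₖ₋₁ + qₖ₋₂:
  k=0: a=4, p=4, q=1
  k=1: a=1, p=5, q=1
  k=2: a=1, p=9, q=2
  k=3: a=6, p=59, q=13
  k=4: a=4, p=245, q=54

245/54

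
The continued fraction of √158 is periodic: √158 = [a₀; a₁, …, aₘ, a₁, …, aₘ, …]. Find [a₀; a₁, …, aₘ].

[12; 1, 1, 3, 12, 3, 1, 1, 24]

a₀ = ⌊√158⌋ = 12.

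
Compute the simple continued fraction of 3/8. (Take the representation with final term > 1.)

[0; 2, 1, 2]

3 = 0×8 + 3
8 = 2×3 + 2
3 = 1×2 + 1
2 = 2×1 + 0  (stop)
So 3/8 = [0; 2, 1, 2].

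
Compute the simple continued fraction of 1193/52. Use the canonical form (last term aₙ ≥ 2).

1193 = 22×52 + 49
52 = 1×49 + 3
49 = 16×3 + 1
3 = 3×1 + 0  (stop)
So 1193/52 = [22; 1, 16, 3].

[22; 1, 16, 3]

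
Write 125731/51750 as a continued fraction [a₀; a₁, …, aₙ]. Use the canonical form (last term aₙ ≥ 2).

[2; 2, 3, 19, 1, 6, 17, 3]

125731 = 2×51750 + 22231
51750 = 2×22231 + 7288
22231 = 3×7288 + 367
7288 = 19×367 + 315
367 = 1×315 + 52
315 = 6×52 + 3
52 = 17×3 + 1
3 = 3×1 + 0  (stop)
So 125731/51750 = [2; 2, 3, 19, 1, 6, 17, 3].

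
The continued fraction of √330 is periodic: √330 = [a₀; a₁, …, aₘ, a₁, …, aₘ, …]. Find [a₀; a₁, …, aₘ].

a₀ = ⌊√330⌋ = 18.

[18; 6, 36]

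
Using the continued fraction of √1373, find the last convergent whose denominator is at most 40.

√1373 = [37; 18, 1, 1, 18, 74, …] (period length 5).
Convergents:
  p_0/q_0 = 37/1
  p_1/q_1 = 667/18
  p_2/q_2 = 704/19
  p_3/q_3 = 1371/37
  p_4/q_4 = 25382/685
q_3 = 37 ≤ 40 < 685 = q_4, so the answer is 1371/37.

1371/37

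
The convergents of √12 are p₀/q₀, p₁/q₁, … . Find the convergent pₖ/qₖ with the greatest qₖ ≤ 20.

√12 = [3; 2, 6, …] (period length 2).
Convergents:
  p_0/q_0 = 3/1
  p_1/q_1 = 7/2
  p_2/q_2 = 45/13
  p_3/q_3 = 97/28
q_2 = 13 ≤ 20 < 28 = q_3, so the answer is 45/13.

45/13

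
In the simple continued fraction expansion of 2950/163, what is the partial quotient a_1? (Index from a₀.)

10

2950 = 18·163 + 16   →  a_0 = 18
163 = 10·16 + 3   →  a_1 = 10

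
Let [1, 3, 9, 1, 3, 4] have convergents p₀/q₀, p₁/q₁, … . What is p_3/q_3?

41/31

Using pₖ = aₖpₖ₋₁ + pₖ₋₂, qₖ = aₖqₖ₋₁ + qₖ₋₂ (with p₋₁=1, p₋₂=0, q₋₁=0, q₋₂=1):
  k=0: a=1, p=1, q=1
  k=1: a=3, p=4, q=3
  k=2: a=9, p=37, q=28
  k=3: a=1, p=41, q=31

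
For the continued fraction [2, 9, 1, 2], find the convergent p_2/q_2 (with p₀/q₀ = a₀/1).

21/10

Using pₖ = aₖpₖ₋₁ + pₖ₋₂, qₖ = aₖqₖ₋₁ + qₖ₋₂ (with p₋₁=1, p₋₂=0, q₋₁=0, q₋₂=1):
  k=0: a=2, p=2, q=1
  k=1: a=9, p=19, q=9
  k=2: a=1, p=21, q=10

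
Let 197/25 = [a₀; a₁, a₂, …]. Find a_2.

7

197 = 7·25 + 22   →  a_0 = 7
25 = 1·22 + 3   →  a_1 = 1
22 = 7·3 + 1   →  a_2 = 7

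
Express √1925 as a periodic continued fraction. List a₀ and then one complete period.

[43; 1, 6, 1, 86]

a₀ = ⌊√1925⌋ = 43.
With m₀=0, d₀=1 and mₖ₊₁ = dₖaₖ − mₖ, dₖ₊₁ = (n − mₖ₊₁²)/dₖ, aₖ₊₁ = ⌊(a₀+mₖ₊₁)/dₖ₊₁⌋:
  k=1: m=43, d=76, a=1
  k=2: m=33, d=11, a=6
  k=3: m=33, d=76, a=1
  k=4: m=43, d=1, a=86
d=1 and a=2a₀=86 at k=4, so the next step gives (m, d) = (43, 76) again — its k=1 value — and the period has length 4.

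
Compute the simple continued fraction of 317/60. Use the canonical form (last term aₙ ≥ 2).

317 = 5·60 + 17
60 = 3·17 + 9
17 = 1·9 + 8
9 = 1·8 + 1
8 = 8·1 + 0  (stop)
So 317/60 = [5; 3, 1, 1, 8].

[5; 3, 1, 1, 8]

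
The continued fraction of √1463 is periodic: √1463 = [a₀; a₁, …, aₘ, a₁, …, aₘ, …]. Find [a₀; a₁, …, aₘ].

[38; 4, 76]

a₀ = ⌊√1463⌋ = 38.
With m₀=0, d₀=1 and mₖ₊₁ = dₖaₖ − mₖ, dₖ₊₁ = (n − mₖ₊₁²)/dₖ, aₖ₊₁ = ⌊(a₀+mₖ₊₁)/dₖ₊₁⌋:
  k=1: m=38, d=19, a=4
  k=2: m=38, d=1, a=76
d=1 and a=2a₀=76 at k=2, so the next step gives (m, d) = (38, 19) again — its k=1 value — and the period has length 2.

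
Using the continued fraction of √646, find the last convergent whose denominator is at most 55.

305/12

√646 = [25; 2, 2, 2, 50, …] (period length 4).
Convergents:
  p_0/q_0 = 25/1
  p_1/q_1 = 51/2
  p_2/q_2 = 127/5
  p_3/q_3 = 305/12
  p_4/q_4 = 15377/605
q_3 = 12 ≤ 55 < 605 = q_4, so the answer is 305/12.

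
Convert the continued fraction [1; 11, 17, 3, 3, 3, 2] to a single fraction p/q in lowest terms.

15856/14541

Fold from the inside: start with 2/1.
  3 + 1/2 = 7/2
  3 + 2/7 = 23/7
  3 + 7/23 = 76/23
  17 + 23/76 = 1315/76
  11 + 76/1315 = 14541/1315
  1 + 1315/14541 = 15856/14541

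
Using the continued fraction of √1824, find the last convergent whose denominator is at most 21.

726/17

√1824 = [42; 1, 2, 2, 2, 1, 84, …] (period length 6).
Convergents:
  p_0/q_0 = 42/1
  p_1/q_1 = 43/1
  p_2/q_2 = 128/3
  p_3/q_3 = 299/7
  p_4/q_4 = 726/17
  p_5/q_5 = 1025/24
q_4 = 17 ≤ 21 < 24 = q_5, so the answer is 726/17.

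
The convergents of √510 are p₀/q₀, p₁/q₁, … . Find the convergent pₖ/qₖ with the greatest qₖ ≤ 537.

12082/535

√510 = [22; 1, 1, 2, 1, 1, 44, …] (period length 6).
Convergents:
  p_0/q_0 = 22/1
  p_1/q_1 = 23/1
  p_2/q_2 = 45/2
  p_3/q_3 = 113/5
  p_4/q_4 = 158/7
  p_5/q_5 = 271/12
  p_6/q_6 = 12082/535
  p_7/q_7 = 12353/547
q_6 = 535 ≤ 537 < 547 = q_7, so the answer is 12082/535.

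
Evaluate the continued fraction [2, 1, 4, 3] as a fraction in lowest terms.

Using pₖ = aₖpₖ₋₁ + pₖ₋₂ and qₖ = aₖqₖ₋₁ + qₖ₋₂:
  k=0: a=2, p=2, q=1
  k=1: a=1, p=3, q=1
  k=2: a=4, p=14, q=5
  k=3: a=3, p=45, q=16

45/16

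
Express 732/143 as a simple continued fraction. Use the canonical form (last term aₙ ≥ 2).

[5; 8, 2, 2, 3]

732 = 5×143 + 17
143 = 8×17 + 7
17 = 2×7 + 3
7 = 2×3 + 1
3 = 3×1 + 0  (stop)
So 732/143 = [5; 8, 2, 2, 3].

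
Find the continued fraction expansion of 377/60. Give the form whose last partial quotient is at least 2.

[6; 3, 1, 1, 8]

377 = 6×60 + 17
60 = 3×17 + 9
17 = 1×9 + 8
9 = 1×8 + 1
8 = 8×1 + 0  (stop)
So 377/60 = [6; 3, 1, 1, 8].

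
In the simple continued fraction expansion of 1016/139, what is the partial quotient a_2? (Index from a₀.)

4

1016 = 7·139 + 43   →  a_0 = 7
139 = 3·43 + 10   →  a_1 = 3
43 = 4·10 + 3   →  a_2 = 4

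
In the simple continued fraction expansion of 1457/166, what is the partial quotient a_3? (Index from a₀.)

1457 = 8·166 + 129   →  a_0 = 8
166 = 1·129 + 37   →  a_1 = 1
129 = 3·37 + 18   →  a_2 = 3
37 = 2·18 + 1   →  a_3 = 2

2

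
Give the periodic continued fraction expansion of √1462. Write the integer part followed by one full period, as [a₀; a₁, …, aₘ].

a₀ = ⌊√1462⌋ = 38.
With m₀=0, d₀=1 and mₖ₊₁ = dₖaₖ − mₖ, dₖ₊₁ = (n − mₖ₊₁²)/dₖ, aₖ₊₁ = ⌊(a₀+mₖ₊₁)/dₖ₊₁⌋:
  k=1: m=38, d=18, a=4
  k=2: m=34, d=17, a=4
  k=3: m=34, d=18, a=4
  k=4: m=38, d=1, a=76
d=1 and a=2a₀=76 at k=4, so the next step gives (m, d) = (38, 18) again — its k=1 value — and the period has length 4.

[38; 4, 4, 4, 76]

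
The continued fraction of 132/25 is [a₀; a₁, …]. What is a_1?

132 = 5·25 + 7   →  a_0 = 5
25 = 3·7 + 4   →  a_1 = 3

3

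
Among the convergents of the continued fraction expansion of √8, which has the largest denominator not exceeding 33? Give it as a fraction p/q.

√8 = [2; 1, 4, …] (period length 2).
Convergents:
  p_0/q_0 = 2/1
  p_1/q_1 = 3/1
  p_2/q_2 = 14/5
  p_3/q_3 = 17/6
  p_4/q_4 = 82/29
  p_5/q_5 = 99/35
q_4 = 29 ≤ 33 < 35 = q_5, so the answer is 82/29.

82/29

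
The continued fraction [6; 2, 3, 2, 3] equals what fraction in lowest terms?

354/55

Fold from the inside: start with 3/1.
  2 + 1/3 = 7/3
  3 + 3/7 = 24/7
  2 + 7/24 = 55/24
  6 + 24/55 = 354/55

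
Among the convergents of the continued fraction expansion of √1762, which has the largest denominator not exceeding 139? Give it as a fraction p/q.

√1762 = [41; 1, 40, 1, 82, …] (period length 4).
Convergents:
  p_0/q_0 = 41/1
  p_1/q_1 = 42/1
  p_2/q_2 = 1721/41
  p_3/q_3 = 1763/42
  p_4/q_4 = 146287/3485
q_3 = 42 ≤ 139 < 3485 = q_4, so the answer is 1763/42.

1763/42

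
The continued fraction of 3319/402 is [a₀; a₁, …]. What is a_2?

1

3319 = 8·402 + 103   →  a_0 = 8
402 = 3·103 + 93   →  a_1 = 3
103 = 1·93 + 10   →  a_2 = 1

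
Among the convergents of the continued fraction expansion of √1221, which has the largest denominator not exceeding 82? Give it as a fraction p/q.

√1221 = [34; 1, 16, 2, 16, 1, 68, …] (period length 6).
Convergents:
  p_0/q_0 = 34/1
  p_1/q_1 = 35/1
  p_2/q_2 = 594/17
  p_3/q_3 = 1223/35
  p_4/q_4 = 20162/577
q_3 = 35 ≤ 82 < 577 = q_4, so the answer is 1223/35.

1223/35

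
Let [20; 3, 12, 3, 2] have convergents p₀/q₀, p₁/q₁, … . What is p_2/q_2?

Using pₖ = aₖpₖ₋₁ + pₖ₋₂, qₖ = aₖqₖ₋₁ + qₖ₋₂ (with p₋₁=1, p₋₂=0, q₋₁=0, q₋₂=1):
  k=0: a=20, p=20, q=1
  k=1: a=3, p=61, q=3
  k=2: a=12, p=752, q=37

752/37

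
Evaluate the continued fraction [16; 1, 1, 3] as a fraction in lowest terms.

Using pₖ = aₖpₖ₋₁ + pₖ₋₂ and qₖ = aₖqₖ₋₁ + qₖ₋₂:
  k=0: a=16, p=16, q=1
  k=1: a=1, p=17, q=1
  k=2: a=1, p=33, q=2
  k=3: a=3, p=116, q=7

116/7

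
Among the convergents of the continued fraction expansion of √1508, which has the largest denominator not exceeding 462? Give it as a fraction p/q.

√1508 = [38; 1, 4, 1, 76, …] (period length 4).
Convergents:
  p_0/q_0 = 38/1
  p_1/q_1 = 39/1
  p_2/q_2 = 194/5
  p_3/q_3 = 233/6
  p_4/q_4 = 17902/461
  p_5/q_5 = 18135/467
q_4 = 461 ≤ 462 < 467 = q_5, so the answer is 17902/461.

17902/461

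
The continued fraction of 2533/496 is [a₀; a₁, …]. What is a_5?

2533 = 5·496 + 53   →  a_0 = 5
496 = 9·53 + 19   →  a_1 = 9
53 = 2·19 + 15   →  a_2 = 2
19 = 1·15 + 4   →  a_3 = 1
15 = 3·4 + 3   →  a_4 = 3
4 = 1·3 + 1   →  a_5 = 1

1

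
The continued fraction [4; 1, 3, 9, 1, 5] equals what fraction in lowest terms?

1151/242

Using pₖ = aₖpₖ₋₁ + pₖ₋₂ and qₖ = aₖqₖ₋₁ + qₖ₋₂:
  k=0: a=4, p=4, q=1
  k=1: a=1, p=5, q=1
  k=2: a=3, p=19, q=4
  k=3: a=9, p=176, q=37
  k=4: a=1, p=195, q=41
  k=5: a=5, p=1151, q=242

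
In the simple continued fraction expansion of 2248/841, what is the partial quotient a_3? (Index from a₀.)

2248 = 2·841 + 566   →  a_0 = 2
841 = 1·566 + 275   →  a_1 = 1
566 = 2·275 + 16   →  a_2 = 2
275 = 17·16 + 3   →  a_3 = 17

17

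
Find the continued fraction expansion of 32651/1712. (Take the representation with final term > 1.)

32651 = 19*1712 + 123
1712 = 13*123 + 113
123 = 1*113 + 10
113 = 11*10 + 3
10 = 3*3 + 1
3 = 3*1 + 0  (stop)
So 32651/1712 = [19; 13, 1, 11, 3, 3].

[19; 13, 1, 11, 3, 3]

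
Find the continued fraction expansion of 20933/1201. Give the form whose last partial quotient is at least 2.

20933 = 17×1201 + 516
1201 = 2×516 + 169
516 = 3×169 + 9
169 = 18×9 + 7
9 = 1×7 + 2
7 = 3×2 + 1
2 = 2×1 + 0  (stop)
So 20933/1201 = [17; 2, 3, 18, 1, 3, 2].

[17; 2, 3, 18, 1, 3, 2]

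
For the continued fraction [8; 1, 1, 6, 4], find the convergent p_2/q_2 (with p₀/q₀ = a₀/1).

Using pₖ = aₖpₖ₋₁ + pₖ₋₂, qₖ = aₖqₖ₋₁ + qₖ₋₂ (with p₋₁=1, p₋₂=0, q₋₁=0, q₋₂=1):
  k=0: a=8, p=8, q=1
  k=1: a=1, p=9, q=1
  k=2: a=1, p=17, q=2

17/2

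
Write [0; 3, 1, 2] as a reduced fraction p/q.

3/11

Fold from the inside: start with 2/1.
  1 + 1/2 = 3/2
  3 + 2/3 = 11/3
  0 + 3/11 = 3/11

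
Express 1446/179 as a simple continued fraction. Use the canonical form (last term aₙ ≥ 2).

[8; 12, 1, 3, 1, 2]

1446 = 8·179 + 14
179 = 12·14 + 11
14 = 1·11 + 3
11 = 3·3 + 2
3 = 1·2 + 1
2 = 2·1 + 0  (stop)
So 1446/179 = [8; 12, 1, 3, 1, 2].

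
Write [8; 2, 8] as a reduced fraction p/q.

144/17

Fold from the inside: start with 8/1.
  2 + 1/8 = 17/8
  8 + 8/17 = 144/17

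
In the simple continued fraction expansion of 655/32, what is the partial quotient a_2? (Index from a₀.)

655 = 20·32 + 15   →  a_0 = 20
32 = 2·15 + 2   →  a_1 = 2
15 = 7·2 + 1   →  a_2 = 7

7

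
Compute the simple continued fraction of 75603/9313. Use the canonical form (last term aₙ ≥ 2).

[8; 8, 2, 9, 7, 8]

75603 = 8·9313 + 1099
9313 = 8·1099 + 521
1099 = 2·521 + 57
521 = 9·57 + 8
57 = 7·8 + 1
8 = 8·1 + 0  (stop)
So 75603/9313 = [8; 8, 2, 9, 7, 8].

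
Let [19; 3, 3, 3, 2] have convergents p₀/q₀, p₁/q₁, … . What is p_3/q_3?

Using pₖ = aₖpₖ₋₁ + pₖ₋₂, qₖ = aₖqₖ₋₁ + qₖ₋₂ (with p₋₁=1, p₋₂=0, q₋₁=0, q₋₂=1):
  k=0: a=19, p=19, q=1
  k=1: a=3, p=58, q=3
  k=2: a=3, p=193, q=10
  k=3: a=3, p=637, q=33

637/33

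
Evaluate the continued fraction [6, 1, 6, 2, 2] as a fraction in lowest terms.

254/37

Using pₖ = aₖpₖ₋₁ + pₖ₋₂ and qₖ = aₖqₖ₋₁ + qₖ₋₂:
  k=0: a=6, p=6, q=1
  k=1: a=1, p=7, q=1
  k=2: a=6, p=48, q=7
  k=3: a=2, p=103, q=15
  k=4: a=2, p=254, q=37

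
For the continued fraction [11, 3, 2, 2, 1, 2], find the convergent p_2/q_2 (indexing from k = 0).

Using pₖ = aₖpₖ₋₁ + pₖ₋₂, qₖ = aₖqₖ₋₁ + qₖ₋₂ (with p₋₁=1, p₋₂=0, q₋₁=0, q₋₂=1):
  k=0: a=11, p=11, q=1
  k=1: a=3, p=34, q=3
  k=2: a=2, p=79, q=7

79/7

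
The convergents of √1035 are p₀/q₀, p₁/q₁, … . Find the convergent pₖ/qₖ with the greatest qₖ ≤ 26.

√1035 = [32; 5, 1, 5, 64, …] (period length 4).
Convergents:
  p_0/q_0 = 32/1
  p_1/q_1 = 161/5
  p_2/q_2 = 193/6
  p_3/q_3 = 1126/35
q_2 = 6 ≤ 26 < 35 = q_3, so the answer is 193/6.

193/6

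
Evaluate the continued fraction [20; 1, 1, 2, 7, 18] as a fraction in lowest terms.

13819/671

Using pₖ = aₖpₖ₋₁ + pₖ₋₂ and qₖ = aₖqₖ₋₁ + qₖ₋₂:
  k=0: a=20, p=20, q=1
  k=1: a=1, p=21, q=1
  k=2: a=1, p=41, q=2
  k=3: a=2, p=103, q=5
  k=4: a=7, p=762, q=37
  k=5: a=18, p=13819, q=671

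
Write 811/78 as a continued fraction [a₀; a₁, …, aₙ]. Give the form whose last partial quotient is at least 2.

811 = 10*78 + 31
78 = 2*31 + 16
31 = 1*16 + 15
16 = 1*15 + 1
15 = 15*1 + 0  (stop)
So 811/78 = [10; 2, 1, 1, 15].

[10; 2, 1, 1, 15]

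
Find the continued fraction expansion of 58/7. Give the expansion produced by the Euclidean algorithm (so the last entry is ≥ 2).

58 = 8*7 + 2
7 = 3*2 + 1
2 = 2*1 + 0  (stop)
So 58/7 = [8; 3, 2].

[8; 3, 2]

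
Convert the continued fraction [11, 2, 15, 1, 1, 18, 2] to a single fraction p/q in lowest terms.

Fold from the inside: start with 2/1.
  18 + 1/2 = 37/2
  1 + 2/37 = 39/37
  1 + 37/39 = 76/39
  15 + 39/76 = 1179/76
  2 + 76/1179 = 2434/1179
  11 + 1179/2434 = 27953/2434

27953/2434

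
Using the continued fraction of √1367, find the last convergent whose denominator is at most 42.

√1367 = [36; 1, 35, 1, 72, …] (period length 4).
Convergents:
  p_0/q_0 = 36/1
  p_1/q_1 = 37/1
  p_2/q_2 = 1331/36
  p_3/q_3 = 1368/37
  p_4/q_4 = 99827/2700
q_3 = 37 ≤ 42 < 2700 = q_4, so the answer is 1368/37.

1368/37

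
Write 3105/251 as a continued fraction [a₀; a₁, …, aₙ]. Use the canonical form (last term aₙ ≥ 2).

[12; 2, 1, 2, 3, 9]

3105 = 12·251 + 93
251 = 2·93 + 65
93 = 1·65 + 28
65 = 2·28 + 9
28 = 3·9 + 1
9 = 9·1 + 0  (stop)
So 3105/251 = [12; 2, 1, 2, 3, 9].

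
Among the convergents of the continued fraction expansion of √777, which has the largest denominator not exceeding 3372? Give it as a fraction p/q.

√777 = [27; 1, 6, 1, 54, …] (period length 4).
Convergents:
  p_0/q_0 = 27/1
  p_1/q_1 = 28/1
  p_2/q_2 = 195/7
  p_3/q_3 = 223/8
  p_4/q_4 = 12237/439
  p_5/q_5 = 12460/447
  p_6/q_6 = 86997/3121
  p_7/q_7 = 99457/3568
q_6 = 3121 ≤ 3372 < 3568 = q_7, so the answer is 86997/3121.

86997/3121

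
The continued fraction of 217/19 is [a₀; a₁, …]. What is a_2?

217 = 11·19 + 8   →  a_0 = 11
19 = 2·8 + 3   →  a_1 = 2
8 = 2·3 + 2   →  a_2 = 2

2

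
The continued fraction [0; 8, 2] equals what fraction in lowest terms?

2/17

Using pₖ = aₖpₖ₋₁ + pₖ₋₂ and qₖ = aₖqₖ₋₁ + qₖ₋₂:
  k=0: a=0, p=0, q=1
  k=1: a=8, p=1, q=8
  k=2: a=2, p=2, q=17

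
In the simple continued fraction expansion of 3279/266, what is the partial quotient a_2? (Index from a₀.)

17

3279 = 12·266 + 87   →  a_0 = 12
266 = 3·87 + 5   →  a_1 = 3
87 = 17·5 + 2   →  a_2 = 17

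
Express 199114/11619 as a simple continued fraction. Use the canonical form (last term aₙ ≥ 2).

199114 = 17×11619 + 1591
11619 = 7×1591 + 482
1591 = 3×482 + 145
482 = 3×145 + 47
145 = 3×47 + 4
47 = 11×4 + 3
4 = 1×3 + 1
3 = 3×1 + 0  (stop)
So 199114/11619 = [17; 7, 3, 3, 3, 11, 1, 3].

[17; 7, 3, 3, 3, 11, 1, 3]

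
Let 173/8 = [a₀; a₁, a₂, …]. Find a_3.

173 = 21·8 + 5   →  a_0 = 21
8 = 1·5 + 3   →  a_1 = 1
5 = 1·3 + 2   →  a_2 = 1
3 = 1·2 + 1   →  a_3 = 1

1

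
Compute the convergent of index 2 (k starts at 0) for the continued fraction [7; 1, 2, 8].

Using pₖ = aₖpₖ₋₁ + pₖ₋₂, qₖ = aₖqₖ₋₁ + qₖ₋₂ (with p₋₁=1, p₋₂=0, q₋₁=0, q₋₂=1):
  k=0: a=7, p=7, q=1
  k=1: a=1, p=8, q=1
  k=2: a=2, p=23, q=3

23/3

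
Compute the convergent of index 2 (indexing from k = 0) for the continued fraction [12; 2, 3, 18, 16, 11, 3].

Using pₖ = aₖpₖ₋₁ + pₖ₋₂, qₖ = aₖqₖ₋₁ + qₖ₋₂ (with p₋₁=1, p₋₂=0, q₋₁=0, q₋₂=1):
  k=0: a=12, p=12, q=1
  k=1: a=2, p=25, q=2
  k=2: a=3, p=87, q=7

87/7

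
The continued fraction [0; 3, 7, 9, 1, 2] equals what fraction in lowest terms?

Fold from the inside: start with 2/1.
  1 + 1/2 = 3/2
  9 + 2/3 = 29/3
  7 + 3/29 = 206/29
  3 + 29/206 = 647/206
  0 + 206/647 = 206/647

206/647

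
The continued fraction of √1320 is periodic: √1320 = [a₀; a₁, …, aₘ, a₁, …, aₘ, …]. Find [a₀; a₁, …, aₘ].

a₀ = ⌊√1320⌋ = 36.
With m₀=0, d₀=1 and mₖ₊₁ = dₖaₖ − mₖ, dₖ₊₁ = (n − mₖ₊₁²)/dₖ, aₖ₊₁ = ⌊(a₀+mₖ₊₁)/dₖ₊₁⌋:
  k=1: m=36, d=24, a=3
  k=2: m=36, d=1, a=72
d=1 and a=2a₀=72 at k=2, so the next step gives (m, d) = (36, 24) again — its k=1 value — and the period has length 2.

[36; 3, 72]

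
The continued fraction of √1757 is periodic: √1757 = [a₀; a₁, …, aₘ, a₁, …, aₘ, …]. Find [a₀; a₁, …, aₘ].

[41; 1, 10, 1, 82]

a₀ = ⌊√1757⌋ = 41.
With m₀=0, d₀=1 and mₖ₊₁ = dₖaₖ − mₖ, dₖ₊₁ = (n − mₖ₊₁²)/dₖ, aₖ₊₁ = ⌊(a₀+mₖ₊₁)/dₖ₊₁⌋:
  k=1: m=41, d=76, a=1
  k=2: m=35, d=7, a=10
  k=3: m=35, d=76, a=1
  k=4: m=41, d=1, a=82
d=1 and a=2a₀=82 at k=4, so the next step gives (m, d) = (41, 76) again — its k=1 value — and the period has length 4.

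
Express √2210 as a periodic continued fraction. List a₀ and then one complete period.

[47; 94]

a₀ = ⌊√2210⌋ = 47.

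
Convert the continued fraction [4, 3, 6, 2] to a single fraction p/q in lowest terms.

Fold from the inside: start with 2/1.
  6 + 1/2 = 13/2
  3 + 2/13 = 41/13
  4 + 13/41 = 177/41

177/41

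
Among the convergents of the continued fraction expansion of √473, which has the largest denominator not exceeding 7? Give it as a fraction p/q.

87/4

√473 = [21; 1, 2, 1, 42, …] (period length 4).
Convergents:
  p_0/q_0 = 21/1
  p_1/q_1 = 22/1
  p_2/q_2 = 65/3
  p_3/q_3 = 87/4
  p_4/q_4 = 3719/171
q_3 = 4 ≤ 7 < 171 = q_4, so the answer is 87/4.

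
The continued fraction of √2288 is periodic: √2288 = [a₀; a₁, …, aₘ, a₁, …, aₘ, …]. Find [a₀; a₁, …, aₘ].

a₀ = ⌊√2288⌋ = 47.
With m₀=0, d₀=1 and mₖ₊₁ = dₖaₖ − mₖ, dₖ₊₁ = (n − mₖ₊₁²)/dₖ, aₖ₊₁ = ⌊(a₀+mₖ₊₁)/dₖ₊₁⌋:
  k=1: m=47, d=79, a=1
  k=2: m=32, d=16, a=4
  k=3: m=32, d=79, a=1
  k=4: m=47, d=1, a=94
d=1 and a=2a₀=94 at k=4, so the next step gives (m, d) = (47, 79) again — its k=1 value — and the period has length 4.

[47; 1, 4, 1, 94]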